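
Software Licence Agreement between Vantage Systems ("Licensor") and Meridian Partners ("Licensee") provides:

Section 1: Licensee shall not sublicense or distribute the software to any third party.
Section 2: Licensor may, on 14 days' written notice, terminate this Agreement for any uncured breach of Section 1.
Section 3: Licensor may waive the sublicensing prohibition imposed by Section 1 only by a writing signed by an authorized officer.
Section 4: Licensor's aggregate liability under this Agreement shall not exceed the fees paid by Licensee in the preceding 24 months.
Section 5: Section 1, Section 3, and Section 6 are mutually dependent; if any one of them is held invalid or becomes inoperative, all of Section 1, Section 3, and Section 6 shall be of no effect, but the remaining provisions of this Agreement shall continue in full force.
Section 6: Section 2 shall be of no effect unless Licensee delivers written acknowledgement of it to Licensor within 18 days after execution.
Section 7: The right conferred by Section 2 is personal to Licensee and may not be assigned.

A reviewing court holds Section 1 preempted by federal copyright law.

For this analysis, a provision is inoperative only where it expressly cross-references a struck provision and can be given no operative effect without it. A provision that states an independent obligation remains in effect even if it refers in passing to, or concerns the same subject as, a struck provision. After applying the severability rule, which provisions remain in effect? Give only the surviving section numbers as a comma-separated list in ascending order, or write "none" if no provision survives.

4, 5

Section 1 is struck. Section 2 has no operative effect of its own apart from Section 1 and is therefore inoperative. Section 3 has no operative effect of its own apart from Section 1 and is therefore inoperative. The only function of Section 6 is the acknowledgement condition for Section 2, so it cannot stand once Section 2 is removed. Section 7 merely fixes the non-assignment of Section 2; with Section 2 gone it has nothing to operate on and falls away. Section 5 declares Section 1, Section 3, and Section 6 mutually dependent; since one of them has fallen, all of them are of no effect. The remainder continues in force under Section 5. Section 4 and Section 5 remain in effect.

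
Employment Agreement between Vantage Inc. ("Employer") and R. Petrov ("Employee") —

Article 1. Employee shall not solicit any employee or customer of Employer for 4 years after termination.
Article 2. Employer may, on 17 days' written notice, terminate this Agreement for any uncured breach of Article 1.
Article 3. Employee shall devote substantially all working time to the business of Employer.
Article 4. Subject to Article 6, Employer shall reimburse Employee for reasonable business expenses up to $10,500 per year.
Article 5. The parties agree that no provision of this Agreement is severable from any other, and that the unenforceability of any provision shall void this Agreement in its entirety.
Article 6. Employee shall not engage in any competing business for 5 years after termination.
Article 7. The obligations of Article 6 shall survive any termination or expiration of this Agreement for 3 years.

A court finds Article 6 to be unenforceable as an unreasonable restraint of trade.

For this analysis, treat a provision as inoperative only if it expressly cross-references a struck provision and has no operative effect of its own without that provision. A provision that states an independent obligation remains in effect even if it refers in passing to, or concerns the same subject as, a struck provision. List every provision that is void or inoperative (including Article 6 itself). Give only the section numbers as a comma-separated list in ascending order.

1, 2, 3, 4, 5, 6, 7

Article 6 is struck. Article 7 operates only by reference to Article 6, so it falls with Article 6. Article 5 provides that the Agreement is not severable, so the invalidity of any one provision voids the entire Agreement. No provision of the Agreement survives.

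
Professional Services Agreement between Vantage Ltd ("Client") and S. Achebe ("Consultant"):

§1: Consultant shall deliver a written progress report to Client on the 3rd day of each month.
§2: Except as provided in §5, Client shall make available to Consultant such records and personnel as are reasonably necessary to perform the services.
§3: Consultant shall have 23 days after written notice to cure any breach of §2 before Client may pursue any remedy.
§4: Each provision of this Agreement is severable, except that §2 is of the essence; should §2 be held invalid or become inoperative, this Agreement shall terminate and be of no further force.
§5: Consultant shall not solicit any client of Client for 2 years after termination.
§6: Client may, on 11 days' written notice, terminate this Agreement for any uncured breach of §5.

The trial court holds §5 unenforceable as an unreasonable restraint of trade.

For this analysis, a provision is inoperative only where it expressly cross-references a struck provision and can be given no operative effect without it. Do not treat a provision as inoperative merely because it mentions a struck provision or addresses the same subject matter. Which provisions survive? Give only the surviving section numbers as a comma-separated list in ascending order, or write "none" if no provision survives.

§5 is struck. §6 has no operative effect of its own apart from §5 and is therefore inoperative. Although §2 refers to §5, its operative terms do not depend on §5, so it remains in effect. §4 makes §2 an essential term, but §2 is unaffected, so the severability proviso in §4 preserves the remaining provisions. That leaves §1, §2, §3, and §4 in effect.

1, 2, 3, 4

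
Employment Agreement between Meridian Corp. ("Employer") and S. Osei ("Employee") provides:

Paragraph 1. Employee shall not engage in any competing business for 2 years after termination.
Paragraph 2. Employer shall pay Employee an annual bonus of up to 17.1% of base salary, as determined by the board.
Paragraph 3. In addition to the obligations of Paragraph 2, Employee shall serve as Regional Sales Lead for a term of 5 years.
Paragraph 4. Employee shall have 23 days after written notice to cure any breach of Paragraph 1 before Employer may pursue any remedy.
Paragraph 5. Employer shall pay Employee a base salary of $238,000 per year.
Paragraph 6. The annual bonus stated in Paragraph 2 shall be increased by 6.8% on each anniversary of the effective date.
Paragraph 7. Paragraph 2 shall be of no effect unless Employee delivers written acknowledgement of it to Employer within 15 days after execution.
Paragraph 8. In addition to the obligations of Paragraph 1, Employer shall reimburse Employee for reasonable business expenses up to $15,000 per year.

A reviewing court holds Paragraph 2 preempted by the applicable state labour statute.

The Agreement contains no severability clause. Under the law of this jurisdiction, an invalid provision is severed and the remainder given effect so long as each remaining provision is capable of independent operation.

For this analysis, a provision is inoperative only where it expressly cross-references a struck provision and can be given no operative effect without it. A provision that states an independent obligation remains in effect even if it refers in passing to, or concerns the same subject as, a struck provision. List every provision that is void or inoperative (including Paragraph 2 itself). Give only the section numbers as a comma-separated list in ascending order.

2, 6, 7

Paragraph 2 is struck. The whole of Paragraph 6 is the escalation of the annual bonus, defined by reference to Paragraph 2, so Paragraph 6 cannot stand once Paragraph 2 is removed. Paragraph 7 has no operative effect of its own apart from Paragraph 2 and is therefore inoperative. Paragraph 3 mentions Paragraph 2 but its own obligation stands independently of Paragraph 2, so Paragraph 3 is not affected. Under the stated default rule, only provisions that cannot operate independently fall away; the rest are enforced. The provisions still in force are Paragraph 1, Paragraph 3, Paragraph 4, Paragraph 5, and Paragraph 8.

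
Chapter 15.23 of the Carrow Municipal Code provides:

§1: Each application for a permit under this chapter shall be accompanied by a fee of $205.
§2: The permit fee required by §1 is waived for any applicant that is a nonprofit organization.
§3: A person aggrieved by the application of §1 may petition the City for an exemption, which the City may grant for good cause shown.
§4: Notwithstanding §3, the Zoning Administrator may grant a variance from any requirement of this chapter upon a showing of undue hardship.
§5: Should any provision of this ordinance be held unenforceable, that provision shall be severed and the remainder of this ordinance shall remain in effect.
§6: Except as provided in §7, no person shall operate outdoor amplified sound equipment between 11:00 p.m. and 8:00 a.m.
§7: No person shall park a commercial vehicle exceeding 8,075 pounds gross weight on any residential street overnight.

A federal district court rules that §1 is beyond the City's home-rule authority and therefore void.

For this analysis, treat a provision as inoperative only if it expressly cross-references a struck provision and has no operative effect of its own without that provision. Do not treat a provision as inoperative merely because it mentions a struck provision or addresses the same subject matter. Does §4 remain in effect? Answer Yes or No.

§1 is struck. §2 operates only by reference to §1, so it falls with §1. §3 has no operative effect of its own apart from §1 and is therefore inoperative. Although §4 refers to §3, its operative terms do not depend on §3, so it remains in effect. Under the severability clause in §5, the remaining provisions continue in force. The provisions still in force are §4, §5, §6, and §7. §4 is among the surviving provisions, so the answer is yes.

Yes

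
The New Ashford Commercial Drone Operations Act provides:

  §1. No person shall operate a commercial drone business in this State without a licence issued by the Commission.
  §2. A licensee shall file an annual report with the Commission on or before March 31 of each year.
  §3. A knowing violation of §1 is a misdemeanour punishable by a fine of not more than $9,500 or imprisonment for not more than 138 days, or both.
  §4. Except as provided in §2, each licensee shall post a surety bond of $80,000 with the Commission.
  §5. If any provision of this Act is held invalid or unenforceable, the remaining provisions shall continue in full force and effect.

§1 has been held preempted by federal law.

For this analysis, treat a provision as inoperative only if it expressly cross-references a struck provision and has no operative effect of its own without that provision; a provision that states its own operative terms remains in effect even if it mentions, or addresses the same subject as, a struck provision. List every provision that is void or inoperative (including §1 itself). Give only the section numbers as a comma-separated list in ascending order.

§1 is struck. The only function of §3 is the criminal penalty for violating §1, so it cannot stand once §1 is removed. Under the severability clause in §5, the remaining provisions continue in force. That leaves §2, §4, and §5 in effect.

1, 3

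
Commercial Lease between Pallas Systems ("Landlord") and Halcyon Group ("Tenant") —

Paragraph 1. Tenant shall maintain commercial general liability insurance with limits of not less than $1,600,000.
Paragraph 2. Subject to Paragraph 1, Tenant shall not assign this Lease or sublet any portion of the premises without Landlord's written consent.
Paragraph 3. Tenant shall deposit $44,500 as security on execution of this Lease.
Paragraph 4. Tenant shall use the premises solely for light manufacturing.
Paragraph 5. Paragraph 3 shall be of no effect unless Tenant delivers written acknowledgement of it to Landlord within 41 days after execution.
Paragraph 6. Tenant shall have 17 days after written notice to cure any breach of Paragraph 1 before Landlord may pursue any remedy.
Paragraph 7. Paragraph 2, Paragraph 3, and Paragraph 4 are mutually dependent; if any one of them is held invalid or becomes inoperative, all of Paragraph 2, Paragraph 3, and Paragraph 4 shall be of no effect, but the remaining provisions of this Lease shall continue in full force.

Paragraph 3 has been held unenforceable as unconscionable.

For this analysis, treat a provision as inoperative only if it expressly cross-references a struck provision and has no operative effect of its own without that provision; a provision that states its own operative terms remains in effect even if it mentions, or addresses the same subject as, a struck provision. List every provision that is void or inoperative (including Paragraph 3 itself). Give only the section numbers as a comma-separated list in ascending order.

2, 3, 4, 5

Paragraph 3 is struck. Paragraph 5 merely fixes the acknowledgement condition for Paragraph 3; with Paragraph 3 gone it has nothing to operate on and falls away. Paragraph 7 declares Paragraph 2, Paragraph 3, and Paragraph 4 mutually dependent; since one of them has fallen, all of them are of no effect. That brings down Paragraph 2 and Paragraph 4 as well. The remainder continues in force under Paragraph 7. The provisions still in force are Paragraph 1, Paragraph 6, and Paragraph 7.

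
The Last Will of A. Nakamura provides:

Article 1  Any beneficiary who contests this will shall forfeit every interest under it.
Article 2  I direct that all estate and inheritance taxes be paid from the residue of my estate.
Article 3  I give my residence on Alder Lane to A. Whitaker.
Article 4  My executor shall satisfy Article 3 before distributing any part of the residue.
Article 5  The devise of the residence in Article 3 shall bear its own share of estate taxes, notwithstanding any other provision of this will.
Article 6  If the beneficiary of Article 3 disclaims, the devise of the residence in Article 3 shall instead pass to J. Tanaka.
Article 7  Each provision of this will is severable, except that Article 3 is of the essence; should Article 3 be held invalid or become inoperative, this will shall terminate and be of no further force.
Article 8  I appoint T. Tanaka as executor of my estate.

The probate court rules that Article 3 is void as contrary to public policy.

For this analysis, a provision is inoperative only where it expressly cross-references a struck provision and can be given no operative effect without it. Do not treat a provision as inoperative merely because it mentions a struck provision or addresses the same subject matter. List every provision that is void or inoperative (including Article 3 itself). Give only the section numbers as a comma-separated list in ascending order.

1, 2, 3, 4, 5, 6, 7, 8

Article 3 is struck. Article 4 has no operative effect of its own apart from Article 3 and is therefore inoperative. Article 5 merely fixes the tax charge on Article 3; with Article 3 gone it has nothing to operate on and falls away. Article 6 has no operative effect of its own apart from Article 3 and is therefore inoperative. Article 7 makes Article 3 an essential term, and Article 3 is the provision held invalid; under Article 7, the entire will is therefore void. No provision of the will survives.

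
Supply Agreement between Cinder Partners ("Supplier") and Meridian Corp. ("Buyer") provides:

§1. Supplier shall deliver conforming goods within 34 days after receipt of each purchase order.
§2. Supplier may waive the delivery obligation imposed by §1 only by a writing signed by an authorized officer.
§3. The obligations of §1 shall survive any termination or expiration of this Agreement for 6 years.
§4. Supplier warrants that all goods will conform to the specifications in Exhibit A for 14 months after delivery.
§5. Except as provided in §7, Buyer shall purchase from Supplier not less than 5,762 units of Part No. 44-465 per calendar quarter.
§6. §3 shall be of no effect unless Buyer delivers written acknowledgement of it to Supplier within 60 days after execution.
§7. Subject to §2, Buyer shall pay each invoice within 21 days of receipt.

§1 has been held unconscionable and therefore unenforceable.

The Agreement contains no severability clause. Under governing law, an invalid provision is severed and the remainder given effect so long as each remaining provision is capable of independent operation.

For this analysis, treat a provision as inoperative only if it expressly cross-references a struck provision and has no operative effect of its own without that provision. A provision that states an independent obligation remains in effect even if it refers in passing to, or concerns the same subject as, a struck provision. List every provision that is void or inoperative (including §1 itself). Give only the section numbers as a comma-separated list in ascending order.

1, 2, 3, 6

§1 is struck. §2 merely fixes the waiver condition for §1; with §1 gone it has nothing to operate on and falls away. §3 merely fixes the survival period for §1; with §1 gone it has nothing to operate on and falls away. §6 operates only by reference to §3, so it falls with §3. §7 mentions §2 but its own obligation stands independently of §2, so §7 is not affected. With no severability clause, the stated default rule severs what cannot stand and enforces each remaining provision that can operate on its own. That leaves §4, §5, and §7 in effect.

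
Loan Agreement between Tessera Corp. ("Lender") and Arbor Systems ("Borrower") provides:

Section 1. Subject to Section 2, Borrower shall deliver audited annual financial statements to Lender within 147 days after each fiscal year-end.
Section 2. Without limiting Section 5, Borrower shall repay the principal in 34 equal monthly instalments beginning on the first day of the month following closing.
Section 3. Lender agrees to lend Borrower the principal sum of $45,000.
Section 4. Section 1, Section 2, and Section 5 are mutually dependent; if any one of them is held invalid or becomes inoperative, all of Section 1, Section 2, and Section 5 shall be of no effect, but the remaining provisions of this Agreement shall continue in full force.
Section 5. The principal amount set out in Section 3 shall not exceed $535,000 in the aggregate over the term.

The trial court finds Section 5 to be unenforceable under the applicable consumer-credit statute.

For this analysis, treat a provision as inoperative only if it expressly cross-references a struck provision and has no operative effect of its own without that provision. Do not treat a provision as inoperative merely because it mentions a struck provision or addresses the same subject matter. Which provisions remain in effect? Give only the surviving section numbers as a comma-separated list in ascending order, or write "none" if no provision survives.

Section 5 is struck. Nothing else in the Agreement is defined by reference to Section 5. Section 4 declares Section 1, Section 2, and Section 5 mutually dependent; since one of them has fallen, all of them are of no effect. That brings down Section 1 and Section 2 as well. The remainder continues in force under Section 4. The provisions still in force are Section 3 and Section 4.

3, 4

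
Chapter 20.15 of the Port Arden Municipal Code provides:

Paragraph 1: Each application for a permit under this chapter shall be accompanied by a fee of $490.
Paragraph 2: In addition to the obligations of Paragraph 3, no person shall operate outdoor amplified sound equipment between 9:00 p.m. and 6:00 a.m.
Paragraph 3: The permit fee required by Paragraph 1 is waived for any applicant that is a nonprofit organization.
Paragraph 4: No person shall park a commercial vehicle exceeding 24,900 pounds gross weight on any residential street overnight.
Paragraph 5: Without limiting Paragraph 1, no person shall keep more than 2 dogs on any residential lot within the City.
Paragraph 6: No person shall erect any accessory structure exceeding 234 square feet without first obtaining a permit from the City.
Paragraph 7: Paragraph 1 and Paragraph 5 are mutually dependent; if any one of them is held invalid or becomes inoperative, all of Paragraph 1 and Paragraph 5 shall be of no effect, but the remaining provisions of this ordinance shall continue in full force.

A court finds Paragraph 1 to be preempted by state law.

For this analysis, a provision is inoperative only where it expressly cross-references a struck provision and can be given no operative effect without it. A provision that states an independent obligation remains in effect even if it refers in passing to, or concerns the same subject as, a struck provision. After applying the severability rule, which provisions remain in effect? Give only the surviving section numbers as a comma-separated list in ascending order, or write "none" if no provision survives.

2, 4, 6, 7

Paragraph 1 is struck. The whole of Paragraph 3 is the nonprofit waiver of the permit fee, defined by reference to Paragraph 1, so Paragraph 3 cannot stand once Paragraph 1 is removed. Paragraph 2 mentions Paragraph 3 but its own obligation stands independently of Paragraph 3, so Paragraph 2 is not affected. Paragraph 7 declares Paragraph 1 and Paragraph 5 mutually dependent; since one of them has fallen, all of them are of no effect. That brings down Paragraph 5 as well. The remainder continues in force under Paragraph 7. The provisions still in force are Paragraph 2, Paragraph 4, Paragraph 6, and Paragraph 7.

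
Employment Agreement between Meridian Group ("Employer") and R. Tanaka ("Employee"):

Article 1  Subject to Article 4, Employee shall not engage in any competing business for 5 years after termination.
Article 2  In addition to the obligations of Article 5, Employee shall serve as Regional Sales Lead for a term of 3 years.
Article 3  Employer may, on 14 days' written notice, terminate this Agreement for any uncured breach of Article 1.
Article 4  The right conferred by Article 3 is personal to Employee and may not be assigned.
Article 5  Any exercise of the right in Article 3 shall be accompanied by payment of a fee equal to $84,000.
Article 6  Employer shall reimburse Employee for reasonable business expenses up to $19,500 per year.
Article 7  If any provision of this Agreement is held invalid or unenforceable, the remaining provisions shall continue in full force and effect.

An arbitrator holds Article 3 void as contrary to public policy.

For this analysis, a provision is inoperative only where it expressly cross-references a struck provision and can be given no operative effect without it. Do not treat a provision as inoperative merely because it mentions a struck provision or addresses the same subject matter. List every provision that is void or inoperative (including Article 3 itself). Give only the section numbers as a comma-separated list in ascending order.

3, 4, 5

Article 3 is struck. Article 4 has no operative effect of its own apart from Article 3 and is therefore inoperative. Article 5 has no operative effect of its own apart from Article 3 and is therefore inoperative. Although Article 2 refers to Article 5, its operative terms do not depend on Article 5, so it remains in effect. Article 1 mentions Article 4 but its own obligation stands independently of Article 4, so Article 1 is not affected. Article 7 is a severability clause and preserves every provision that can still be given independent effect. That leaves Article 1, Article 2, Article 6, and Article 7 in effect.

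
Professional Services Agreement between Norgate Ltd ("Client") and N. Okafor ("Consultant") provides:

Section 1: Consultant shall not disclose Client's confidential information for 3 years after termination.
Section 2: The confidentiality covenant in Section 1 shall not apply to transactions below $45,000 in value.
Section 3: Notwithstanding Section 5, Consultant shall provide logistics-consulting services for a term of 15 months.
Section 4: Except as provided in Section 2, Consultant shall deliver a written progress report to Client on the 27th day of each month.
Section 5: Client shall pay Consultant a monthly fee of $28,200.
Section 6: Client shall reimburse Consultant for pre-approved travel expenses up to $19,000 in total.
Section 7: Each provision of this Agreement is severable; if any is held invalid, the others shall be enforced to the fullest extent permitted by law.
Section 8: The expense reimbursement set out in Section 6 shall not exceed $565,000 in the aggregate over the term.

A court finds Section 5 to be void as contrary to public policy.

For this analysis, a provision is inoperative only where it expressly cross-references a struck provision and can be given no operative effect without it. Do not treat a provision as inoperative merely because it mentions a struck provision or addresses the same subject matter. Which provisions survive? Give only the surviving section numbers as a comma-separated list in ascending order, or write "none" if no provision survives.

1, 2, 3, 4, 6, 7, 8

Section 5 is struck. Section 3 mentions Section 5 but its own obligation stands independently of Section 5, so Section 3 is not affected. Nothing else in the Agreement is defined by reference to Section 5. Section 7 is a severability clause and preserves every provision that can still be given independent effect. The provisions still in force are Section 1, Section 2, Section 3, Section 4, Section 6, Section 7, and Section 8.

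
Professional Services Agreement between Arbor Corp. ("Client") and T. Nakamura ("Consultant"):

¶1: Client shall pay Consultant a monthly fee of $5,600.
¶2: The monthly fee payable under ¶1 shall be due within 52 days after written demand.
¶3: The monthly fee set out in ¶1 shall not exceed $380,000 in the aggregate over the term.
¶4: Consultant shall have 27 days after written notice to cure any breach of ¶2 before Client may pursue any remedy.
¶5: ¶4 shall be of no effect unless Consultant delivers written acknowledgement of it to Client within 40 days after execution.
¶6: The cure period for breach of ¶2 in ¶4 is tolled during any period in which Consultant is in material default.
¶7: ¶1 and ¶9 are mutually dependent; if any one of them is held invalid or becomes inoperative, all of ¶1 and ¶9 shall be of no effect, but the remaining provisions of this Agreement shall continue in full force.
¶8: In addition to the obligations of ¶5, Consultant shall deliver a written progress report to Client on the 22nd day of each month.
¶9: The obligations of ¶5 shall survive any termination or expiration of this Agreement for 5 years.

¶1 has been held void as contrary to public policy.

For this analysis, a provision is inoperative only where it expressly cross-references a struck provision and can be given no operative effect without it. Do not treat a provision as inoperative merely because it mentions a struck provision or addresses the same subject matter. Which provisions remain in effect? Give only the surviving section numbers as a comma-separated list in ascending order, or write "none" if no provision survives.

¶1 is struck. ¶2 does nothing except set the payment deadline for the monthly fee by reference to ¶1; with ¶1 gone it has no independent effect and is inoperative. ¶3 has no operative effect of its own apart from ¶1 and is therefore inoperative. The only function of ¶4 is the cure period for breach of ¶2, so it cannot stand once ¶2 is removed. The only function of ¶5 is the acknowledgement condition for ¶4, so it cannot stand once ¶4 is removed. ¶6 does nothing except set the tolling of the cure period for breach of ¶2 by reference to ¶4; with ¶4 gone it has no independent effect and is inoperative. ¶9 operates only by reference to ¶5, so it falls with ¶5. ¶8 mentions ¶5 but its own obligation stands independently of ¶5, so ¶8 is not affected. ¶7 declares ¶1 and ¶9 mutually dependent; since one of them has fallen, all of them are of no effect. The remainder continues in force under ¶7. That leaves ¶7 and ¶8 in effect.

7, 8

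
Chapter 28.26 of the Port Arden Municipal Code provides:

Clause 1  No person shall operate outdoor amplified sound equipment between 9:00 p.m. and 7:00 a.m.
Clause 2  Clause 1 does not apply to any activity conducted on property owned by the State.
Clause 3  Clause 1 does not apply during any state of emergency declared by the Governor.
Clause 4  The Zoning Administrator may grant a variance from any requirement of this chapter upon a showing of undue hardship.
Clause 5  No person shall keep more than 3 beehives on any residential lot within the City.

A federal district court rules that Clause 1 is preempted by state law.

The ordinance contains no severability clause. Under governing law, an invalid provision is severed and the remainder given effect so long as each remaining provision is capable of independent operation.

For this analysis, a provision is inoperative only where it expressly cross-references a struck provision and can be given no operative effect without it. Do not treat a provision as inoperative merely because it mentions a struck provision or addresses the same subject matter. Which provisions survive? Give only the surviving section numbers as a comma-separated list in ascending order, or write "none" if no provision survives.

Clause 1 is struck. Clause 2 operates only by reference to Clause 1, so it falls with Clause 1. The only function of Clause 3 is the emergency suspension of Clause 1, so it cannot stand once Clause 1 is removed. With no severability clause, the stated default rule severs what cannot stand and enforces each remaining provision that can operate on its own. The provisions still in force are Clause 4 and Clause 5.

4, 5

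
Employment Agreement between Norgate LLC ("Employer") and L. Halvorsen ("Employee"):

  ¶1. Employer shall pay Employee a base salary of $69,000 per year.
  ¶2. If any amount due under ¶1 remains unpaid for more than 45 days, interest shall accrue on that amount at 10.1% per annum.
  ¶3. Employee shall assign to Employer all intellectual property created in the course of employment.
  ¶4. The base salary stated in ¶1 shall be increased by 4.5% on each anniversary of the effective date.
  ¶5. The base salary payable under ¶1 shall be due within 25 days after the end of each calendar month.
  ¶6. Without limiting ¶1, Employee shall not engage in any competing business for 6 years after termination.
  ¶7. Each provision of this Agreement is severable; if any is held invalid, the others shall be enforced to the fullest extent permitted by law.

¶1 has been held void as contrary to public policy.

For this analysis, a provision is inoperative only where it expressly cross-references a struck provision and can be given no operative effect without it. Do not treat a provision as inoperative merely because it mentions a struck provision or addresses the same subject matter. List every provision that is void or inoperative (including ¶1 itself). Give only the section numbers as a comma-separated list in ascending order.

1, 2, 4, 5

¶1 is struck. ¶2 does nothing except set the default interest on the base salary by reference to ¶1; with ¶1 gone it has no independent effect and is inoperative. ¶4 has no operative effect of its own apart from ¶1 and is therefore inoperative. ¶5 operates only by reference to ¶1, so it falls with ¶1. ¶6 mentions ¶1 but its own obligation stands independently of ¶1, so ¶6 is not affected. ¶7 is a severability clause and preserves every provision that can still be given independent effect. ¶3, ¶6, and ¶7 remain in effect.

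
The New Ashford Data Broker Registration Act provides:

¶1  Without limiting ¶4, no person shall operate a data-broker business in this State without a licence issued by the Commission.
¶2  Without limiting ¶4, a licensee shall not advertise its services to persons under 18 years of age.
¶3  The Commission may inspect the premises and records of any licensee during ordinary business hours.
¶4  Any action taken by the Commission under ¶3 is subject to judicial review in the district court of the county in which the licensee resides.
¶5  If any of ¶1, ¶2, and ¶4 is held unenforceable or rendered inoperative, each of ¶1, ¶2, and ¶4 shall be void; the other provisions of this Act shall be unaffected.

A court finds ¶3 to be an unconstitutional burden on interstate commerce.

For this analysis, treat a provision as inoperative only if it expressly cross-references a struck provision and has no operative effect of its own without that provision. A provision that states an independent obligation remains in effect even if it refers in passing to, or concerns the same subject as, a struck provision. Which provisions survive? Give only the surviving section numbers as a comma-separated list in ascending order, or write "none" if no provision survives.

¶3 is struck. ¶4 merely fixes the judicial-review right for ¶3; with ¶3 gone it has nothing to operate on and falls away. ¶5 declares ¶1, ¶2, and ¶4 mutually dependent; since one of them has fallen, all of them are of no effect. That brings down ¶1 and ¶2 as well. The remainder continues in force under ¶5. Only ¶5 remains in effect.

5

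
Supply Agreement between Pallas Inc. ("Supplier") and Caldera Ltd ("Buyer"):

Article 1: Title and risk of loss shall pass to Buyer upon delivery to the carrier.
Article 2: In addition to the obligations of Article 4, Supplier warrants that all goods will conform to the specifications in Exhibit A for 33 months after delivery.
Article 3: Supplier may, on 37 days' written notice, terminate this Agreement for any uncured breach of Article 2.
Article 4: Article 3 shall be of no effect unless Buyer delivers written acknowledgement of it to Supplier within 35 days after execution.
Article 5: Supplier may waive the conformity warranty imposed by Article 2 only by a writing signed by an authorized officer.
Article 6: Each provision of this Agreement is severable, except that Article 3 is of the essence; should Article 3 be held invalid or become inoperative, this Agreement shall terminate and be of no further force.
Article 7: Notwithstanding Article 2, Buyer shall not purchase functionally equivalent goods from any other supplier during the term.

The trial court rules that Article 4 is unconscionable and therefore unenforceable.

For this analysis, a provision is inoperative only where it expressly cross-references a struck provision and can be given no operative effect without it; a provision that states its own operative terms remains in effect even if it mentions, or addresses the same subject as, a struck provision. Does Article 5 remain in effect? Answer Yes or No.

Yes

Article 4 is struck. Although Article 2 refers to Article 4, its operative terms do not depend on Article 4, so it remains in effect. No other provision's operative terms depend on Article 4. Article 6 makes Article 3 an essential term, but Article 3 is unaffected, so the severability proviso in Article 6 preserves the remaining provisions. The provisions still in force are Article 1, Article 2, Article 3, Article 5, Article 6, and Article 7. Article 5 is among the surviving provisions, so the answer is yes.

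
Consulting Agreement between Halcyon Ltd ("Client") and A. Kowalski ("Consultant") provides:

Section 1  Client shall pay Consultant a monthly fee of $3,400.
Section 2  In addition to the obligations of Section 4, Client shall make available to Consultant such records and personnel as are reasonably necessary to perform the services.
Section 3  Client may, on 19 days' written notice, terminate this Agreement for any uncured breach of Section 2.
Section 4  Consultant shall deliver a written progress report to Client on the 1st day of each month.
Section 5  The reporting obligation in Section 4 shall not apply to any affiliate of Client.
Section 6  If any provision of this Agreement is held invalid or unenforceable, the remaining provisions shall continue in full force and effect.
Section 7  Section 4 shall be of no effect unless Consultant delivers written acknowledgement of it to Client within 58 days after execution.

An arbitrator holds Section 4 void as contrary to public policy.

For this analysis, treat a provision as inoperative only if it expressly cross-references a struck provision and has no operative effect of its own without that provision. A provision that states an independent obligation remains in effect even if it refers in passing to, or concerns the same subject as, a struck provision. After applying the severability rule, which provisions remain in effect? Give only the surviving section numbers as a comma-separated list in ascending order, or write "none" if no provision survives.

1, 2, 3, 6

Section 4 is struck. Section 5 operates only by reference to Section 4, so it falls with Section 4. Section 7 has no operative effect of its own apart from Section 4 and is therefore inoperative. Section 2 mentions Section 4 but its own obligation stands independently of Section 4, so Section 2 is not affected. Under the severability clause in Section 6, the remaining provisions continue in force. Section 1, Section 2, Section 3, and Section 6 remain in effect.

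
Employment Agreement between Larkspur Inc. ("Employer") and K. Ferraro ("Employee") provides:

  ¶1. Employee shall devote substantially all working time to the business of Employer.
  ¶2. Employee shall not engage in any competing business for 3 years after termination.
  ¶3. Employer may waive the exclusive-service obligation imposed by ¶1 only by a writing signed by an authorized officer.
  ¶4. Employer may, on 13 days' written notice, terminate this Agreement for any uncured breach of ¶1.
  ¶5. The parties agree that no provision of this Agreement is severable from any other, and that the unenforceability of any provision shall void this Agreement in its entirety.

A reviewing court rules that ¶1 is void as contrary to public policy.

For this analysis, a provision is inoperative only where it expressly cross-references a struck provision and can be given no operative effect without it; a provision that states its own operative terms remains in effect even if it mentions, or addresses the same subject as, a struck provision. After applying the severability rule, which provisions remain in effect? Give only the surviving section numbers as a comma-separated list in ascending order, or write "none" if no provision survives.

¶1 is struck. The only function of ¶3 is the waiver condition for ¶1, so it cannot stand once ¶1 is removed. ¶4 operates only by reference to ¶1, so it falls with ¶1. ¶5 provides that the Agreement is not severable, so the invalidity of any one provision voids the entire Agreement. No provision of the Agreement survives.

none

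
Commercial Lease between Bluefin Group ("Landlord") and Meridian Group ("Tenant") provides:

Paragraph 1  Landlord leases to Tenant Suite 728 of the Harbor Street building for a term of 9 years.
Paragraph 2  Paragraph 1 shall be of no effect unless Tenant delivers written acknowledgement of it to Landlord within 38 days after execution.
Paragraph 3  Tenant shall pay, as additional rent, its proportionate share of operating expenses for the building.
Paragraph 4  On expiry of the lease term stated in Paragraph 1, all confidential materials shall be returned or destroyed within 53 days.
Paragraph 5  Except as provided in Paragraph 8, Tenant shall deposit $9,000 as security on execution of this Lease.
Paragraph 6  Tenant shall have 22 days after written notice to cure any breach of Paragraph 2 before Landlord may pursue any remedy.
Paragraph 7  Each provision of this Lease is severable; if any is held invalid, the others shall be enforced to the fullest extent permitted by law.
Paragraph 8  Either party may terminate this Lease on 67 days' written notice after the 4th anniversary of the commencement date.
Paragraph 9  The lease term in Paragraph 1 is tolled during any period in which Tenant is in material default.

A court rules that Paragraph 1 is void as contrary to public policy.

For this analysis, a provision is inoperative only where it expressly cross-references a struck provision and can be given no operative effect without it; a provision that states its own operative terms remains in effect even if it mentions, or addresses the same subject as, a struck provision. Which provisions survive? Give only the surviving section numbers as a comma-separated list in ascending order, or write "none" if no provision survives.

Paragraph 1 is struck. Paragraph 2 has no operative effect of its own apart from Paragraph 1 and is therefore inoperative. Paragraph 4 operates only by reference to Paragraph 1, so it falls with Paragraph 1. The whole of Paragraph 9 is the tolling of the lease term, defined by reference to Paragraph 1, so Paragraph 9 cannot stand once Paragraph 1 is removed. Paragraph 6 merely fixes the cure period for breach of Paragraph 2; with Paragraph 2 gone it has nothing to operate on and falls away. Under the severability clause in Paragraph 7, the remaining provisions continue in force. Paragraph 3, Paragraph 5, Paragraph 7, and Paragraph 8 remain in effect.

3, 5, 7, 8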